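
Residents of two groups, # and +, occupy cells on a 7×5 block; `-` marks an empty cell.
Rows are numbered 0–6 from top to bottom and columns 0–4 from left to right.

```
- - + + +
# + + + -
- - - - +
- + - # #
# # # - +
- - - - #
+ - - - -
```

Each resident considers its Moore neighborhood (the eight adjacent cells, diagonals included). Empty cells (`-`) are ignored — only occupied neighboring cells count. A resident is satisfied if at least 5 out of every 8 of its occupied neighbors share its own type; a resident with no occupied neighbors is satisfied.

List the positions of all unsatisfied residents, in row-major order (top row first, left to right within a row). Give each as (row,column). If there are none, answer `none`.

Row 0: (0,2)+ 4/4 ok · (0,3)+ 4/4 ok · (0,4)+ 2/2 ok
Row 1: (1,0)# 0/1 unhappy · (1,1)+ 2/3 ok · (1,2)+ 4/4 ok · (1,3)+ 5/5 ok
Row 2: (2,4)+ 1/3 unhappy
Row 3: (3,1)+ 0/3 unhappy · (3,3)# 2/4 unhappy · (3,4)# 1/3 unhappy
Row 4: (4,0)# 1/2 unhappy · (4,1)# 2/3 ok · (4,2)# 2/3 ok · (4,4)+ 0/3 unhappy
Row 5: (5,4)# 0/1 unhappy
Row 6: (6,0)+ 0/0 ok

(1,0), (2,4), (3,1), (3,3), (3,4), (4,0), (4,4), (5,4)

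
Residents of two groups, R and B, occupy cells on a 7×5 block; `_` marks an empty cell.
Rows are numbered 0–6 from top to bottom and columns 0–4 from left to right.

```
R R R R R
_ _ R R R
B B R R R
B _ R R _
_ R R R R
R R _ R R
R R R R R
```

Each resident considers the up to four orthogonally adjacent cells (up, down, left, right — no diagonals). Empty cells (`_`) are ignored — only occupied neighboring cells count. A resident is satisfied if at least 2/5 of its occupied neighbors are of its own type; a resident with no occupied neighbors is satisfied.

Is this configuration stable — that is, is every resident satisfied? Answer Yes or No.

Yes

Row 0: (0,0)R 1/1 ok · (0,1)R 2/2 ok · (0,2)R 3/3 ok · (0,3)R 3/3 ok · (0,4)R 2/2 ok
Row 1: (1,2)R 3/3 ok · (1,3)R 4/4 ok · (1,4)R 3/3 ok
Row 2: (2,0)B 2/2 ok · (2,1)B 1/2 ok · (2,2)R 3/4 ok · (2,3)R 4/4 ok · (2,4)R 2/2 ok
Row 3: (3,0)B 1/1 ok · (3,2)R 3/3 ok · (3,3)R 3/3 ok
Row 4: (4,1)R 2/2 ok · (4,2)R 3/3 ok · (4,3)R 4/4 ok · (4,4)R 2/2 ok
Row 5: (5,0)R 2/2 ok · (5,1)R 3/3 ok · (5,3)R 3/3 ok · (5,4)R 3/3 ok
Row 6: (6,0)R 2/2 ok · (6,1)R 3/3 ok · (6,2)R 2/2 ok · (6,3)R 3/3 ok · (6,4)R 2/2 ok
All meet the threshold, so the configuration is stable.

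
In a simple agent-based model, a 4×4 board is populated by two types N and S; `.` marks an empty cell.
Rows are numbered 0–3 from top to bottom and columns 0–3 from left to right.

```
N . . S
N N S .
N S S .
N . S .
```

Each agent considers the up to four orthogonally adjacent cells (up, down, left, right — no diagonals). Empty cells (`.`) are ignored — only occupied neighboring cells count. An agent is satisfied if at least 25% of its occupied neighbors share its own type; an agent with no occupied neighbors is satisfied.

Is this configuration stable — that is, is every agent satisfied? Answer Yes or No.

(0,0)N 1/1 ✓
(0,3)S 0/0 ✓
(1,0)N 3/3 ✓
(1,1)N 1/3 ✓
(1,2)S 1/2 ✓
(2,0)N 2/3 ✓
(2,1)S 1/3 ✓
(2,2)S 3/3 ✓
(3,0)N 1/1 ✓
(3,2)S 1/1 ✓
All meet the threshold, so the configuration is stable.

Yes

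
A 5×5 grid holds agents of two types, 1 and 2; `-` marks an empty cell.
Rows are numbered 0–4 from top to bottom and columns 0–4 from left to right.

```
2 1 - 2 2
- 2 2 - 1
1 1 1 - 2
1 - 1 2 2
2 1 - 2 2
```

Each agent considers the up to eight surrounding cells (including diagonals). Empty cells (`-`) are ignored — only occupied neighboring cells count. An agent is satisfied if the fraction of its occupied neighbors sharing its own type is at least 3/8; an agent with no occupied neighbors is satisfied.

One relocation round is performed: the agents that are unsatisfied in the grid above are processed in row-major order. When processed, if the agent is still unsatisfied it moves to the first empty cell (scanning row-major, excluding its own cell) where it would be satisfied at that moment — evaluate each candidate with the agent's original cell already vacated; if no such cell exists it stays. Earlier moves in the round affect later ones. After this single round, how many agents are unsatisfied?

Initially unsatisfied (in order): (0,1), (1,1), (1,4), (4,0).
  (0,1) → (1,0).
  (1,1) → (0,1).
  (1,4) → (1,1).
  (4,0) → (0,2).
Resulting grid:
2 2 2 2 2
1 1 2 - -
1 1 1 - 2
1 - 1 2 2
- 1 - 2 2
Unsatisfied now: (0,0).

1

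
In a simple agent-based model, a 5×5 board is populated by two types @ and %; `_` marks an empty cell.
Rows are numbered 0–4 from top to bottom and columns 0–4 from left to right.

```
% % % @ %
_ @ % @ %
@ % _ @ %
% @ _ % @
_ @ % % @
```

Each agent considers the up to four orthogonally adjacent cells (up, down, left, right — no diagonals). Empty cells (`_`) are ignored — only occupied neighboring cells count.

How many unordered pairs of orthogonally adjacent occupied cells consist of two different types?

Scan each occupied cell's neighbors to the right and below so each pair is counted once.
Row 0: %(0,0)–%(0,1)= %(0,1)–%(0,2)= %(0,1)–@(1,1)≠ %(0,2)–@(0,3)≠ %(0,2)–%(1,2)= @(0,3)–%(0,4)≠ @(0,3)–@(1,3)= %(0,4)–%(1,4)=  → 3/8 unlike.
Row 1: @(1,1)–%(1,2)≠ @(1,1)–%(2,1)≠ %(1,2)–@(1,3)≠ @(1,3)–%(1,4)≠ @(1,3)–@(2,3)= %(1,4)–%(2,4)=  → 4/6 unlike.
Row 2: @(2,0)–%(2,1)≠ @(2,0)–%(3,0)≠ %(2,1)–@(3,1)≠ @(2,3)–%(2,4)≠ @(2,3)–%(3,3)≠ %(2,4)–@(3,4)≠  → 6/6 unlike.
Row 3: %(3,0)–@(3,1)≠ @(3,1)–@(4,1)= %(3,3)–@(3,4)≠ %(3,3)–%(4,3)= @(3,4)–@(4,4)=  → 2/5 unlike.
Row 4: @(4,1)–%(4,2)≠ %(4,2)–%(4,3)= %(4,3)–@(4,4)≠  → 2/3 unlike.
Total adjacent occupied pairs: 28; unlike-type pairs: 17.

17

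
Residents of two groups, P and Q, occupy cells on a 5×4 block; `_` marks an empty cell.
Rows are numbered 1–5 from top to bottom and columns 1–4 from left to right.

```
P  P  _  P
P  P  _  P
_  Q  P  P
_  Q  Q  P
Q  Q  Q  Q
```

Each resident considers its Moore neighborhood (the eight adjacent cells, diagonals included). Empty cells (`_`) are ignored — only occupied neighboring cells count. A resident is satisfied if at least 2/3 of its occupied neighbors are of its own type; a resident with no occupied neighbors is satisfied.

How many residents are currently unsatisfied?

Row 1: (1,1)P 3/3 satisfied · (1,2)P 3/3 satisfied · (1,4)P 1/1 satisfied
Row 2: (2,1)P 3/4 satisfied · (2,2)P 4/5 satisfied · (2,4)P 3/3 satisfied
Row 3: (3,2)Q 2/5 not · (3,3)P 4/7 not · (3,4)P 3/4 satisfied
Row 4: (4,2)Q 5/6 satisfied · (4,3)Q 5/8 not · (4,4)P 2/5 not
Row 5: (5,1)Q 2/2 satisfied · (5,2)Q 4/4 satisfied · (5,3)Q 4/5 satisfied · (5,4)Q 2/3 satisfied
Unsatisfied: (3,2), (3,3), (4,3), (4,4) — 4 in total.

4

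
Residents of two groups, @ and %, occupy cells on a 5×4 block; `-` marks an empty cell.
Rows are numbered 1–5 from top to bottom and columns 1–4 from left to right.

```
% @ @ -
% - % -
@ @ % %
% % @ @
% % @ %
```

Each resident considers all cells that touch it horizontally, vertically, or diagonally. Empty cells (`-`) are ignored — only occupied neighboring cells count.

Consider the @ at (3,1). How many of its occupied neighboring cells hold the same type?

Occupied neighbors of (3,1): (2,1)=%, (3,2)=@, (4,1)=%, (4,2)=%.
Same type (@): 1 of 4.

1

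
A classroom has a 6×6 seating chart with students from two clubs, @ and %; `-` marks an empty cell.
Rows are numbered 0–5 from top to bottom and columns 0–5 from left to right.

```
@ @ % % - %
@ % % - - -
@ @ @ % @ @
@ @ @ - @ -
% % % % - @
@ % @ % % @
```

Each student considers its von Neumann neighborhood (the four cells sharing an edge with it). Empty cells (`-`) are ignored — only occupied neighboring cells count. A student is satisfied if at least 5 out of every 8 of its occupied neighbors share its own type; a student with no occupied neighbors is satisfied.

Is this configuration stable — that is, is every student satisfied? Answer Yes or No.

No

(0,0)@ 2/2 satisfied
(0,1)@ 1/3 not
(0,2)% 2/3 satisfied
(0,3)% 1/1 satisfied
(0,5)% 0/0 satisfied
(1,0)@ 2/3 satisfied
(1,1)% 1/4 not
(1,2)% 2/3 satisfied
(2,0)@ 3/3 satisfied
(2,1)@ 3/4 satisfied
(2,2)@ 2/4 not
(2,3)% 0/2 not
(2,4)@ 2/3 satisfied
(2,5)@ 1/1 satisfied
(3,0)@ 2/3 satisfied
(3,1)@ 3/4 satisfied
(3,2)@ 2/3 satisfied
(3,4)@ 1/1 satisfied
(4,0)% 1/3 not
(4,1)% 3/4 satisfied
(4,2)% 2/4 not
(4,3)% 2/2 satisfied
(4,5)@ 1/1 satisfied
(5,0)@ 0/2 not
(5,1)% 1/3 not
(5,2)@ 0/3 not
(5,3)% 2/3 satisfied
(5,4)% 1/2 not
(5,5)@ 1/2 not
For instance (0,1) has only 1/3 same-type neighbors, below 5/8.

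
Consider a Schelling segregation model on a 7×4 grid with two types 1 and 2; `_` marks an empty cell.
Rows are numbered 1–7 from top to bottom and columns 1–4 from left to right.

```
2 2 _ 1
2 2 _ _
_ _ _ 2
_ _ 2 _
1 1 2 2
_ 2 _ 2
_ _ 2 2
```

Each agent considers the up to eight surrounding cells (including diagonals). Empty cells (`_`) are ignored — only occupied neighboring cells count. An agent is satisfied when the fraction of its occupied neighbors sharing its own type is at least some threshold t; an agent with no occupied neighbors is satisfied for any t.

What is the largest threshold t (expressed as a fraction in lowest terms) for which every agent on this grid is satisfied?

Row 1: (1,1)2 3/3 · (1,2)2 3/3 · (1,4)1 — no occupied neighbors
Row 2: (2,1)2 3/3 · (2,2)2 3/3
Row 3: (3,4)2 1/1
Row 4: (4,3)2 3/4
Row 5: (5,1)1 1/2 · (5,2)1 1/4 · (5,3)2 4/5 · (5,4)2 3/3
Row 6: (6,2)2 2/4 · (6,4)2 4/4
Row 7: (7,3)2 3/3 · (7,4)2 2/2
The smallest same-type fraction is 1/4 at (5,2), which reduces to 1/4. Any threshold above that leaves this agent unsatisfied.

1/4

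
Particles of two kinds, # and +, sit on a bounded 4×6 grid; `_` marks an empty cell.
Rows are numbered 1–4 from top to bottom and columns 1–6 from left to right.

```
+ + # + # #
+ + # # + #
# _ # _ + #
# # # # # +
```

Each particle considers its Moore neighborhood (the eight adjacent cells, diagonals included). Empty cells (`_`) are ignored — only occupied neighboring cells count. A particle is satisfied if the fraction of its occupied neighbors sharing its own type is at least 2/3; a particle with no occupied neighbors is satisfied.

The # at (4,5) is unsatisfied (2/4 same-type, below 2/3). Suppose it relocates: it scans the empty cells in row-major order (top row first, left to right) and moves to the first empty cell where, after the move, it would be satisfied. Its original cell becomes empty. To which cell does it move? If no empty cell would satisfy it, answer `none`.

(3,2)

Vacating (4,5). Empty cells in order:
  (3,2): 6/8 same-type → satisfied — stop here.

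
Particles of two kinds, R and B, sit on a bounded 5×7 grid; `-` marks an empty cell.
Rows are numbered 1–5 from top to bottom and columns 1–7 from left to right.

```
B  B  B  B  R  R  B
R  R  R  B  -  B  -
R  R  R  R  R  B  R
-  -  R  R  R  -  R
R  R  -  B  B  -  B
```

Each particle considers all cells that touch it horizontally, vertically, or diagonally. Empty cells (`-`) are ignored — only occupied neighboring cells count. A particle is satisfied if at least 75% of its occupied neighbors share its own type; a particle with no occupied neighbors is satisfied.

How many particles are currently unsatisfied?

21

Row 1: (1,1)B 1/3 ✗ · (1,2)B 2/5 ✗ · (1,3)B 3/5 ✗ · (1,4)B 2/4 ✗ · (1,5)R 1/4 ✗ · (1,6)R 1/3 ✗ · (1,7)B 1/2 ✗
Row 2: (2,1)R 3/5 ✗ · (2,2)R 5/8 ✗ · (2,3)R 4/8 ✗ · (2,4)B 2/7 ✗ · (2,6)B 2/6 ✗
Row 3: (3,1)R 3/3 ✓ · (3,2)R 6/6 ✓ · (3,3)R 6/7 ✓ · (3,4)R 6/7 ✓ · (3,5)R 3/6 ✗ · (3,6)B 1/5 ✗ · (3,7)R 1/3 ✗
Row 4: (4,3)R 5/6 ✓ · (4,4)R 5/7 ✗ · (4,5)R 3/6 ✗ · (4,7)R 1/3 ✗
Row 5: (5,1)R 1/1 ✓ · (5,2)R 2/2 ✓ · (5,4)B 1/4 ✗ · (5,5)B 1/3 ✗ · (5,7)B 0/1 ✗
Unsatisfied: (1,1), (1,2), (1,3), (1,4), (1,5), (1,6), (1,7), (2,1), (2,2), (2,3), (2,4), (2,6), (3,5), (3,6), (3,7), (4,4), (4,5), (4,7), (5,4), (5,5), (5,7) — 21 in total.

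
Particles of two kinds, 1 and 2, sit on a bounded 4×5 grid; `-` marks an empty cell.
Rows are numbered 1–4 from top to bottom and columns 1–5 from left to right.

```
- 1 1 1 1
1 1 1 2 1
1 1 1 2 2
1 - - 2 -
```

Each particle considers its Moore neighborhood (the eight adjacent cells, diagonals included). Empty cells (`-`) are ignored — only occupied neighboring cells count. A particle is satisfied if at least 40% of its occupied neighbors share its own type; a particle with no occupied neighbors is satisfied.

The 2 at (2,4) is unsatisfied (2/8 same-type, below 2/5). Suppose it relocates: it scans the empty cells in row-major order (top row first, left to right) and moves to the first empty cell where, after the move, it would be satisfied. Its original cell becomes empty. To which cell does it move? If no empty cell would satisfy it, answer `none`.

(4,3)

Vacating (2,4). Empty cells in order:
  (1,1): 0/3 same-type → still unsatisfied.
  (4,2): 0/4 same-type → still unsatisfied.
  (4,3): 2/4 same-type → satisfied — stop here.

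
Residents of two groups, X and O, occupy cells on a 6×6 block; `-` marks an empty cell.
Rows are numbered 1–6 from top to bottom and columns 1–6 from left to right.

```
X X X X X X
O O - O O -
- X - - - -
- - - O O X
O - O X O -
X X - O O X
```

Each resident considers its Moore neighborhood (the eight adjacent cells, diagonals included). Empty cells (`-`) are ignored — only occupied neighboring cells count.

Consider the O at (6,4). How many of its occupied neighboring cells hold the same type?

Occupied neighbors of (6,4): (5,3)=O, (5,4)=X, (5,5)=O, (6,5)=O.
Same type (O): 3 of 4.

3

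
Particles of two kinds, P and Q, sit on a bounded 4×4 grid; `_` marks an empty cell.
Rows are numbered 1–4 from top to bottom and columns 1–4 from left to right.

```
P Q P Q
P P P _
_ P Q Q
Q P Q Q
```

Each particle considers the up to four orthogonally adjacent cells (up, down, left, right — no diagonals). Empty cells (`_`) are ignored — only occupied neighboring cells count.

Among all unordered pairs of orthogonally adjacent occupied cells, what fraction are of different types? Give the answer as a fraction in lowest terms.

4/9

Scan each occupied cell's neighbors to the right and below so each pair is counted once.
Row 1: P(1,1)–Q(1,2)≠ P(1,1)–P(2,1)= Q(1,2)–P(1,3)≠ Q(1,2)–P(2,2)≠ P(1,3)–Q(1,4)≠ P(1,3)–P(2,3)=  → 4/6 unlike.
Row 2: P(2,1)–P(2,2)= P(2,2)–P(2,3)= P(2,2)–P(3,2)= P(2,3)–Q(3,3)≠  → 1/4 unlike.
Row 3: P(3,2)–Q(3,3)≠ P(3,2)–P(4,2)= Q(3,3)–Q(3,4)= Q(3,3)–Q(4,3)= Q(3,4)–Q(4,4)=  → 1/5 unlike.
Row 4: Q(4,1)–P(4,2)≠ P(4,2)–Q(4,3)≠ Q(4,3)–Q(4,4)=  → 2/3 unlike.
Total adjacent occupied pairs: 18; unlike-type pairs: 8.
8/18 reduces to 4/9.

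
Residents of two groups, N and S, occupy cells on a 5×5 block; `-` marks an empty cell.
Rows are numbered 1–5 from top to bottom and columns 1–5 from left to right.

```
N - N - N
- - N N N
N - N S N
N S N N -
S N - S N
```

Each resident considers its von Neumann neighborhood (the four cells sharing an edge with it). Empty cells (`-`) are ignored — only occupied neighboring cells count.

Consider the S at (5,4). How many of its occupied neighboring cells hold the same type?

Occupied neighbors of (5,4): (4,4)=N, (5,5)=N.
Same type (S): 0 of 2.

0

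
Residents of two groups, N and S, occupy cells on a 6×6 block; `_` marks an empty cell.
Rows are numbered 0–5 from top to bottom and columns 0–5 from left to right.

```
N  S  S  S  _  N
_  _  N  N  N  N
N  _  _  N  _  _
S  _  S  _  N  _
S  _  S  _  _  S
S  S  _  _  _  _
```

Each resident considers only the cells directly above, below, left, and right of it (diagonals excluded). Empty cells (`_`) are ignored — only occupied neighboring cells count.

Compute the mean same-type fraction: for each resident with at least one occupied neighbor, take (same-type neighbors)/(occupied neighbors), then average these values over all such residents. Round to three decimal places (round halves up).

Row 0: (0,0)N 0/1 · (0,1)S 1/2 · (0,2)S 2/3 · (0,3)S 1/2 · (0,5)N 1/1
Row 1: (1,2)N 1/2 · (1,3)N 3/4 · (1,4)N 2/2 · (1,5)N 2/2
Row 2: (2,0)N 0/1 · (2,3)N 1/1
Row 3: (3,0)S 1/2 · (3,2)S 1/1 · (3,4)N — no occupied neighbors
Row 4: (4,0)S 2/2 · (4,2)S 1/1 · (4,5)S — no occupied neighbors
Row 5: (5,0)S 2/2 · (5,1)S 1/1
Sum over 17 residents: 0/1 + 1/2 + 2/3 + 1/2 + 1/1 + 1/2 + 3/4 + 2/2 + 2/2 + 0/1 + 1/1 + 1/2 + 1/1 + 2/2 + 1/1 + 2/2 + 1/1 = 149/12; mean = 149/12 ÷ 17 = 149/204 = 0.730392… → 0.730.

0.730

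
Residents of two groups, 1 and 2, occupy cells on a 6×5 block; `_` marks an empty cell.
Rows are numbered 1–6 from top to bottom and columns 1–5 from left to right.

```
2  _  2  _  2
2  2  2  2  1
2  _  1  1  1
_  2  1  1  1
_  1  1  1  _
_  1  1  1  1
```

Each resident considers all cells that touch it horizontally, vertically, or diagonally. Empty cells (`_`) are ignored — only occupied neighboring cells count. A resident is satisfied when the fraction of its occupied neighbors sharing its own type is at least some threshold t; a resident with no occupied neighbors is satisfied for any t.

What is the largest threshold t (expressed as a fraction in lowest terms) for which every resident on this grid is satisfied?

Row 1: (1,1)2 2/2 · (1,3)2 3/3 · (1,5)2 1/2
Row 2: (2,1)2 3/3 · (2,2)2 5/6 · (2,3)2 3/5 · (2,4)2 3/7 · (2,5)1 2/4
Row 3: (3,1)2 3/3 · (3,3)1 3/7 · (3,4)1 6/8 · (3,5)1 4/5
Row 4: (4,2)2 1/5 · (4,3)1 6/7 · (4,4)1 7/7 · (4,5)1 4/4
Row 5: (5,2)1 4/5 · (5,3)1 7/8 · (5,4)1 7/7
Row 6: (6,2)1 3/3 · (6,3)1 5/5 · (6,4)1 4/4 · (6,5)1 2/2
The smallest same-type fraction is 1/5 at (4,2), which reduces to 1/5. Any threshold above that leaves this resident unsatisfied.

1/5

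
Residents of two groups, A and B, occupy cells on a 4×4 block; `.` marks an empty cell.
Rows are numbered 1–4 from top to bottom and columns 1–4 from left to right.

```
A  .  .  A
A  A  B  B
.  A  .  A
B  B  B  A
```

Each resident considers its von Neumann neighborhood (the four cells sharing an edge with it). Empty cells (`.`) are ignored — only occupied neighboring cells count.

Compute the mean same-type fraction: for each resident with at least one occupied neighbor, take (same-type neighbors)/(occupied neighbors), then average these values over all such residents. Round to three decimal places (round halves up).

0.597

Row 1: (1,1)A 1/1 · (1,4)A 0/1
Row 2: (2,1)A 2/2 · (2,2)A 2/3 · (2,3)B 1/2 · (2,4)B 1/3
Row 3: (3,2)A 1/2 · (3,4)A 1/2
Row 4: (4,1)B 1/1 · (4,2)B 2/3 · (4,3)B 1/2 · (4,4)A 1/2
Sum over 12 residents: 1/1 + 0/1 + 2/2 + 2/3 + 1/2 + 1/3 + 1/2 + 1/2 + 1/1 + 2/3 + 1/2 + 1/2 = 43/6; mean = 43/6 ÷ 12 = 43/72 = 0.597222… → 0.597.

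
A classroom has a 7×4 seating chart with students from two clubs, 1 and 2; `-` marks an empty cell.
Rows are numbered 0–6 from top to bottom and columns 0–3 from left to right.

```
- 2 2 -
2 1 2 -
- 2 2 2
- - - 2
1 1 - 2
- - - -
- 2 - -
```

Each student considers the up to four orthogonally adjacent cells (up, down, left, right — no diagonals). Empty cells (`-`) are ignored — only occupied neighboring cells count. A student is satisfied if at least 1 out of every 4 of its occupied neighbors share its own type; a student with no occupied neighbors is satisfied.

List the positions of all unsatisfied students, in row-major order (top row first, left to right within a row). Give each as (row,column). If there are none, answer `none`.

(1,0), (1,1)

Row 0: (0,1)2 1/2 satisfied · (0,2)2 2/2 satisfied
Row 1: (1,0)2 0/1 not · (1,1)1 0/4 not · (1,2)2 2/3 satisfied
Row 2: (2,1)2 1/2 satisfied · (2,2)2 3/3 satisfied · (2,3)2 2/2 satisfied
Row 3: (3,3)2 2/2 satisfied
Row 4: (4,0)1 1/1 satisfied · (4,1)1 1/1 satisfied · (4,3)2 1/1 satisfied
Row 6: (6,1)2 0/0 satisfied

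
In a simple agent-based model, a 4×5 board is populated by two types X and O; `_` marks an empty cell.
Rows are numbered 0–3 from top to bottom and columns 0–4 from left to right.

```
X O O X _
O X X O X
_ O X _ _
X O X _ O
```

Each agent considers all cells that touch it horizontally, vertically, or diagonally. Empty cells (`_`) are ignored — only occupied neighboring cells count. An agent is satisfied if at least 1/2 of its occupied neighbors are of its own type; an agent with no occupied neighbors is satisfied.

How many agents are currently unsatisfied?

10

Row 0: (0,0)X 1/3 not · (0,1)O 2/5 not · (0,2)O 2/5 not · (0,3)X 2/4 satisfied
Row 1: (1,0)O 2/4 satisfied · (1,1)X 3/7 not · (1,2)X 3/7 not · (1,3)O 1/5 not · (1,4)X 1/2 satisfied
Row 2: (2,1)O 2/7 not · (2,2)X 3/6 satisfied
Row 3: (3,0)X 0/2 not · (3,1)O 1/4 not · (3,2)X 1/3 not · (3,4)O 0/0 satisfied
Unsatisfied: (0,0), (0,1), (0,2), (1,1), (1,2), (1,3), (2,1), (3,0), (3,1), (3,2) — 10 in total.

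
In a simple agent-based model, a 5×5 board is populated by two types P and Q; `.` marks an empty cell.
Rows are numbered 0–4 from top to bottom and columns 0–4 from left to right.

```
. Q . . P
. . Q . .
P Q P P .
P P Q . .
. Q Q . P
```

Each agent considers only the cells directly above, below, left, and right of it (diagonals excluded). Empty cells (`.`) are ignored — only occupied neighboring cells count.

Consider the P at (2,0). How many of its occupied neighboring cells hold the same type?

1

Occupied neighbors of (2,0): (3,0)=P, (2,1)=Q.
Same type (P): 1 of 2.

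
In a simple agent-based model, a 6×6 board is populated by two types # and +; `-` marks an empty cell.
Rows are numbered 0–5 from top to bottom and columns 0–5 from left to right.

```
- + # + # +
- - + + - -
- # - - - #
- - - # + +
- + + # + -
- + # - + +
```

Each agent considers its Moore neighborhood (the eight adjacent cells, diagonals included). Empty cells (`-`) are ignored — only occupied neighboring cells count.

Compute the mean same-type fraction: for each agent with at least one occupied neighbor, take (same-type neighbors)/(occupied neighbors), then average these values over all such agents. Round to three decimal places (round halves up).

0.403

(0,1)+ 1/2
(0,2)# 0/4
(0,3)+ 2/4
(0,4)# 0/3
(0,5)+ 0/1
(1,2)+ 3/5
(1,3)+ 2/4
(2,1)# 0/1
(2,5)# 0/2
(3,3)# 1/4
(3,4)+ 2/5
(3,5)+ 2/3
(4,1)+ 2/3
(4,2)+ 2/5
(4,3)# 2/6
(4,4)+ 4/6
(5,1)+ 2/3
(5,2)# 1/4
(5,4)+ 2/3
(5,5)+ 2/2
Sum over 20 agents: 1/2 + 0/4 + 2/4 + 0/3 + 0/1 + 3/5 + 2/4 + 0/1 + 0/2 + 1/4 + 2/5 + 2/3 + 2/3 + 2/5 + 2/6 + 4/6 + 2/3 + 1/4 + 2/3 + 2/2 = 121/15; mean = 121/15 ÷ 20 = 121/300 = 0.403333… → 0.403.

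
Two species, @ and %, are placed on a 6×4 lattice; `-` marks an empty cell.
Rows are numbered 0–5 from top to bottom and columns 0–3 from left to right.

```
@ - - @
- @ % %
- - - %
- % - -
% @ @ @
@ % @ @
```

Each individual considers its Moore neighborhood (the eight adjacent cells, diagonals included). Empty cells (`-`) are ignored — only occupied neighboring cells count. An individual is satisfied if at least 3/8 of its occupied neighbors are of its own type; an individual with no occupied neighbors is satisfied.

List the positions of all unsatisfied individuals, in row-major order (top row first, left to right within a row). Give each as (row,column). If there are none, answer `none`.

(0,0)@ 1/1 ok
(0,3)@ 0/2 unhappy
(1,1)@ 1/2 ok
(1,2)% 2/4 ok
(1,3)% 2/3 ok
(2,3)% 2/2 ok
(3,1)% 1/3 unhappy
(4,0)% 2/4 ok
(4,1)@ 3/6 ok
(4,2)@ 4/6 ok
(4,3)@ 3/3 ok
(5,0)@ 1/3 unhappy
(5,1)% 1/5 unhappy
(5,2)@ 4/5 ok
(5,3)@ 3/3 ok

(0,3), (3,1), (5,0), (5,1)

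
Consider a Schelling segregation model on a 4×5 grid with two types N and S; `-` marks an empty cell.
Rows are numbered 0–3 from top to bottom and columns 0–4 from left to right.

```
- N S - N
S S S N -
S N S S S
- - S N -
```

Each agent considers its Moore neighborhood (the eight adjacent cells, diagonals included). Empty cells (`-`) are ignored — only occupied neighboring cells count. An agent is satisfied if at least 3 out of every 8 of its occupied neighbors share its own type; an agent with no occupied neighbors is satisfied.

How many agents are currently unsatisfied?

5

Row 0: (0,1)N 0/4 ✗ · (0,2)S 2/4 ✓ · (0,4)N 1/1 ✓
Row 1: (1,0)S 2/4 ✓ · (1,1)S 5/7 ✓ · (1,2)S 4/7 ✓ · (1,3)N 1/6 ✗
Row 2: (2,0)S 2/3 ✓ · (2,1)N 0/6 ✗ · (2,2)S 4/7 ✓ · (2,3)S 4/6 ✓ · (2,4)S 1/3 ✗
Row 3: (3,2)S 2/4 ✓ · (3,3)N 0/4 ✗
Unsatisfied: (0,1), (1,3), (2,1), (2,4), (3,3) — 5 in total.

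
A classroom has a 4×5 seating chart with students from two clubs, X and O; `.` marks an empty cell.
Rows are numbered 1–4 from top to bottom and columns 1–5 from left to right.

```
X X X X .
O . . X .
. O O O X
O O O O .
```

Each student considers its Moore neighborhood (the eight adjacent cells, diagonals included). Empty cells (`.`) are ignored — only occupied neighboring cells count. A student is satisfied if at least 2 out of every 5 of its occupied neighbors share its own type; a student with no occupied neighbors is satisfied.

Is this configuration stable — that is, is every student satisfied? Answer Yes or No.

Row 1: (1,1)X 1/2 satisfied · (1,2)X 2/3 satisfied · (1,3)X 3/3 satisfied · (1,4)X 2/2 satisfied
Row 2: (2,1)O 1/3 not · (2,4)X 3/5 satisfied
Row 3: (3,2)O 5/5 satisfied · (3,3)O 5/6 satisfied · (3,4)O 3/5 satisfied · (3,5)X 1/3 not
Row 4: (4,1)O 2/2 satisfied · (4,2)O 4/4 satisfied · (4,3)O 5/5 satisfied · (4,4)O 3/4 satisfied
For instance (2,1) has only 1/3 same-type neighbors, below 2/5.

No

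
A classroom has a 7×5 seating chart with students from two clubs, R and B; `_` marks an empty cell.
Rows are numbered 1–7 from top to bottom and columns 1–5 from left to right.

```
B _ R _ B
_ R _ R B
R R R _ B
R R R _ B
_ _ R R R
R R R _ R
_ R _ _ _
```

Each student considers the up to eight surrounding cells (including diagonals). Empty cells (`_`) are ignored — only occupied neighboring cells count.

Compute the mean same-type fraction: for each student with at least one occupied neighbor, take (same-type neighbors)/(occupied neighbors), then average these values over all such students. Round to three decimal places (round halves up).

0.812

(1,1)B 0/1
(1,3)R 2/2
(1,5)B 1/2
(2,2)R 4/5
(2,4)R 2/5
(2,5)B 2/3
(3,1)R 4/4
(3,2)R 6/6
(3,3)R 5/5
(3,5)B 2/3
(4,1)R 3/3
(4,2)R 6/6
(4,3)R 5/5
(4,5)B 1/3
(5,3)R 5/5
(5,4)R 5/6
(5,5)R 2/3
(6,1)R 2/2
(6,2)R 4/4
(6,3)R 4/4
(6,5)R 2/2
(7,2)R 3/3
Sum over 22 students: 0/1 + 2/2 + 1/2 + 4/5 + 2/5 + 2/3 + 4/4 + 6/6 + 5/5 + 2/3 + 3/3 + 6/6 + 5/5 + 1/3 + 5/5 + 5/6 + 2/3 + 2/2 + 4/4 + 4/4 + 2/2 + 3/3 = 268/15; mean = 268/15 ÷ 22 = 134/165 = 0.812121… → 0.812.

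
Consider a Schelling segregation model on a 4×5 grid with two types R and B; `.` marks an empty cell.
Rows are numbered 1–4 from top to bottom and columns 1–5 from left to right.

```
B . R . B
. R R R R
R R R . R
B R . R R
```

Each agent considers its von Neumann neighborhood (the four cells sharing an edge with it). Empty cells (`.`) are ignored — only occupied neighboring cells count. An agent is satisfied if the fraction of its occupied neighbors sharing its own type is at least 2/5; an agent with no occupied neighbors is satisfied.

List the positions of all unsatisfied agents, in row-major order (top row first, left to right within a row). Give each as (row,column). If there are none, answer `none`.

(1,5), (4,1)

Row 1: (1,1)B 0/0 ok · (1,3)R 1/1 ok · (1,5)B 0/1 unhappy
Row 2: (2,2)R 2/2 ok · (2,3)R 4/4 ok · (2,4)R 2/2 ok · (2,5)R 2/3 ok
Row 3: (3,1)R 1/2 ok · (3,2)R 4/4 ok · (3,3)R 2/2 ok · (3,5)R 2/2 ok
Row 4: (4,1)B 0/2 unhappy · (4,2)R 1/2 ok · (4,4)R 1/1 ok · (4,5)R 2/2 ok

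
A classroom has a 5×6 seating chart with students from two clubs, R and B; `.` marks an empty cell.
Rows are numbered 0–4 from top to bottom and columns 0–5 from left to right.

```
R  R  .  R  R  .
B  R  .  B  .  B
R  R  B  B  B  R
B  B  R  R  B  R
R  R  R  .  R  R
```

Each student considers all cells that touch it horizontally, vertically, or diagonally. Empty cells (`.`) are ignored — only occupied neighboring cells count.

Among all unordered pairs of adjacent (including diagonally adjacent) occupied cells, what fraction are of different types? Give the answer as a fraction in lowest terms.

Scan each occupied cell's neighbors to the right and below (and the two forward diagonals) so each pair is counted once.
From row 0: 5 unlike of 9 pairs (running 5/9).
From row 1: 5 unlike of 11 pairs (running 10/20).
From row 2: 13 unlike of 21 pairs (running 23/41).
From row 3: 10 unlike of 18 pairs (running 33/59).
From row 4: 0 unlike of 3 pairs (running 33/62).
Total adjacent occupied pairs: 62; unlike-type pairs: 33.
33/62 is already in lowest terms.

33/62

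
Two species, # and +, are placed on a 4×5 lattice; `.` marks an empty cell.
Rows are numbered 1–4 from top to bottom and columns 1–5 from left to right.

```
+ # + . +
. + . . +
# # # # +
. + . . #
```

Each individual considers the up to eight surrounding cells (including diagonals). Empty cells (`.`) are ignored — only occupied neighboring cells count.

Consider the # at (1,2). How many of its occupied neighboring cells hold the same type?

0

Occupied neighbors of (1,2): (1,1)=+, (1,3)=+, (2,2)=+.
Same type (#): 0 of 3.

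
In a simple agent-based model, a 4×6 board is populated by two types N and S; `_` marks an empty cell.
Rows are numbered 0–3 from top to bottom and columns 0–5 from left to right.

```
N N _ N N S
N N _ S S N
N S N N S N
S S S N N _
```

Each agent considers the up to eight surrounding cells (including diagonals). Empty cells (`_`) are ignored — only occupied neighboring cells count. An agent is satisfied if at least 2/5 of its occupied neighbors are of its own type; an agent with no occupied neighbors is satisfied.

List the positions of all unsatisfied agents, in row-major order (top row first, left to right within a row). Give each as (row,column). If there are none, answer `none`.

(0,3), (0,5), (1,3), (1,4), (2,4)

Row 0: (0,0)N 3/3 ok · (0,1)N 3/3 ok · (0,3)N 1/3 unhappy · (0,4)N 2/5 ok · (0,5)S 1/3 unhappy
Row 1: (1,0)N 4/5 ok · (1,1)N 5/6 ok · (1,3)S 2/6 unhappy · (1,4)S 3/8 unhappy · (1,5)N 2/5 ok
Row 2: (2,0)N 2/5 ok · (2,1)S 3/7 ok · (2,2)N 3/7 ok · (2,3)N 3/7 ok · (2,4)S 2/7 unhappy · (2,5)N 2/4 ok
Row 3: (3,0)S 2/3 ok · (3,1)S 3/5 ok · (3,2)S 2/5 ok · (3,3)N 3/5 ok · (3,4)N 3/4 ok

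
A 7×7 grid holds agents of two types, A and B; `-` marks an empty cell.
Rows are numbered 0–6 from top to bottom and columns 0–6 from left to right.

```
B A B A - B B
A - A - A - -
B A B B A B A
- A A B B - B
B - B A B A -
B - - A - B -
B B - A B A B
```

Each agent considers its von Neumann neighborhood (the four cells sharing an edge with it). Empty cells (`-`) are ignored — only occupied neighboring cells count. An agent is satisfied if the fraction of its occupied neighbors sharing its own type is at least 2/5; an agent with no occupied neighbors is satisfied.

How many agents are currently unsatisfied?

Row 0: (0,0)B 0/2 ✗ · (0,1)A 0/2 ✗ · (0,2)B 0/3 ✗ · (0,3)A 0/1 ✗ · (0,5)B 1/1 ✓ · (0,6)B 1/1 ✓
Row 1: (1,0)A 0/2 ✗ · (1,2)A 0/2 ✗ · (1,4)A 1/1 ✓
Row 2: (2,0)B 0/2 ✗ · (2,1)A 1/3 ✗ · (2,2)B 1/4 ✗ · (2,3)B 2/3 ✓ · (2,4)A 1/4 ✗ · (2,5)B 0/2 ✗ · (2,6)A 0/2 ✗
Row 3: (3,1)A 2/2 ✓ · (3,2)A 1/4 ✗ · (3,3)B 2/4 ✓ · (3,4)B 2/3 ✓ · (3,6)B 0/1 ✗
Row 4: (4,0)B 1/1 ✓ · (4,2)B 0/2 ✗ · (4,3)A 1/4 ✗ · (4,4)B 1/3 ✗ · (4,5)A 0/2 ✗
Row 5: (5,0)B 2/2 ✓ · (5,3)A 2/2 ✓ · (5,5)B 0/2 ✗
Row 6: (6,0)B 2/2 ✓ · (6,1)B 1/1 ✓ · (6,3)A 1/2 ✓ · (6,4)B 0/2 ✗ · (6,5)A 0/3 ✗ · (6,6)B 0/1 ✗
Unsatisfied: (0,0), (0,1), (0,2), (0,3), (1,0), (1,2), (2,0), (2,1), (2,2), (2,4), (2,5), (2,6), (3,2), (3,6), (4,2), (4,3), (4,4), (4,5), (5,5), (6,4), (6,5), (6,6) — 22 in total.

22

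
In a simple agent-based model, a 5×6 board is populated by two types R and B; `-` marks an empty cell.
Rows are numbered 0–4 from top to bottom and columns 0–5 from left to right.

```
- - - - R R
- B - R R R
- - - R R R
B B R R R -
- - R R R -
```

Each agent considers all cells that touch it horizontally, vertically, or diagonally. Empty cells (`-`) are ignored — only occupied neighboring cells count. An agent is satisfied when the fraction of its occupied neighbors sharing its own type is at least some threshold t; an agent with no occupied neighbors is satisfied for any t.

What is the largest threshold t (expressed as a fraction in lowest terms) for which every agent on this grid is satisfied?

Row 0: (0,4)R 4/4 · (0,5)R 3/3
Row 1: (1,1)B — no occupied neighbors · (1,3)R 4/4 · (1,4)R 7/7 · (1,5)R 5/5
Row 2: (2,3)R 6/6 · (2,4)R 7/7 · (2,5)R 4/4
Row 3: (3,0)B 1/1 · (3,1)B 1/3 · (3,2)R 4/5 · (3,3)R 7/7 · (3,4)R 6/6
Row 4: (4,2)R 3/4 · (4,3)R 5/5 · (4,4)R 3/3
The smallest same-type fraction is 1/3 at (3,1), which reduces to 1/3. Any threshold above that leaves this agent unsatisfied.

1/3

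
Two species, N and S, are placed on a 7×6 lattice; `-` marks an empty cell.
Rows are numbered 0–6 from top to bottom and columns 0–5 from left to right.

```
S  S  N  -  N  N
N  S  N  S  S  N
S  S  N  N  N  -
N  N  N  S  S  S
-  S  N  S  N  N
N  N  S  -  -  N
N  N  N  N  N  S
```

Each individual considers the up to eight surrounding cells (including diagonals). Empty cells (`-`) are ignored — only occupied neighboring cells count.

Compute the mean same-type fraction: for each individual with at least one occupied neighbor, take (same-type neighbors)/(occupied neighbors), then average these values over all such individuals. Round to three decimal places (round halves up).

Row 0: (0,0)S 2/3 · (0,1)S 2/5 · (0,2)N 1/4 · (0,4)N 2/4 · (0,5)N 2/3
Row 1: (1,0)N 0/5 · (1,1)S 4/8 · (1,2)N 3/7 · (1,3)S 1/7 · (1,4)S 1/6 · (1,5)N 3/4
Row 2: (2,0)S 2/5 · (2,1)S 2/8 · (2,2)N 4/8 · (2,3)N 4/8 · (2,4)N 2/7
Row 3: (3,0)N 1/4 · (3,1)N 4/7 · (3,2)N 4/8 · (3,3)S 2/8 · (3,4)S 3/7 · (3,5)S 1/4
Row 4: (4,1)S 1/7 · (4,2)N 3/7 · (4,3)S 3/6 · (4,4)N 2/6 · (4,5)N 2/4
Row 5: (5,0)N 3/4 · (5,1)N 5/7 · (5,2)S 2/7 · (5,5)N 3/4
Row 6: (6,0)N 3/3 · (6,1)N 4/5 · (6,2)N 3/4 · (6,3)N 2/3 · (6,4)N 2/3 · (6,5)S 0/2
Sum over 37 individuals: 2/3 + 2/5 + 1/4 + 2/4 + 2/3 + 0/5 + 4/8 + 3/7 + 1/7 + 1/6 + 3/4 + 2/5 + 2/8 + 4/8 + 4/8 + 2/7 + 1/4 + 4/7 + 4/8 + 2/8 + 3/7 + 1/4 + 1/7 + 3/7 + 3/6 + 2/6 + 2/4 + 3/4 + 5/7 + 2/7 + 3/4 + 3/3 + 4/5 + 3/4 + 2/3 + 2/3 + 0/2 = 7117/420; mean = 7117/420 ÷ 37 = 7117/15540 = 0.457979… → 0.458.

0.458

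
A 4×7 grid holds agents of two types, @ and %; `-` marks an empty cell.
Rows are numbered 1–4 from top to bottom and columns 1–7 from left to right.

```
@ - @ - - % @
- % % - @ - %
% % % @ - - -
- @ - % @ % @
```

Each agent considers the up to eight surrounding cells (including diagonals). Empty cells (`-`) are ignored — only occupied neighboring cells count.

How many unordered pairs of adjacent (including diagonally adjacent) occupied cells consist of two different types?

Scan each occupied cell's neighbors to the right and below (and the two forward diagonals) so each pair is counted once.
From row 1: 6 unlike of 7 pairs (running 6/7).
From row 2: 1 unlike of 8 pairs (running 7/15).
From row 3: 5 unlike of 9 pairs (running 12/24).
From row 4: 3 unlike of 3 pairs (running 15/27).
Total adjacent occupied pairs: 27; unlike-type pairs: 15.

15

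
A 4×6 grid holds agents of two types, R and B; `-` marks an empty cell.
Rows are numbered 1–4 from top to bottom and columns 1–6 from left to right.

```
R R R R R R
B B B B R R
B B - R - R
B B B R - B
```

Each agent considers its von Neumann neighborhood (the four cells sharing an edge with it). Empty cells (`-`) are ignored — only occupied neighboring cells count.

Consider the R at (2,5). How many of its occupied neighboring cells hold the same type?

2

Occupied neighbors of (2,5): (1,5)=R, (2,4)=B, (2,6)=R.
Same type (R): 2 of 3.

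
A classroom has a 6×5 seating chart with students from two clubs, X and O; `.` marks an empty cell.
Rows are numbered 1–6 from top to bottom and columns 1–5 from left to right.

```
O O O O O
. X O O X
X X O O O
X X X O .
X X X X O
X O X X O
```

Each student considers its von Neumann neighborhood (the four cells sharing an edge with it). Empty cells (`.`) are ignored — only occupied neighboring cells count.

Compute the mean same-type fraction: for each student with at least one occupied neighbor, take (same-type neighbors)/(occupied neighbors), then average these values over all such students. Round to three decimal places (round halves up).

(1,1)O 1/1
(1,2)O 2/3
(1,3)O 3/3
(1,4)O 3/3
(1,5)O 1/2
(2,2)X 1/3
(2,3)O 3/4
(2,4)O 3/4
(2,5)X 0/3
(3,1)X 2/2
(3,2)X 3/4
(3,3)O 2/4
(3,4)O 4/4
(3,5)O 1/2
(4,1)X 3/3
(4,2)X 4/4
(4,3)X 2/4
(4,4)O 1/3
(5,1)X 3/3
(5,2)X 3/4
(5,3)X 4/4
(5,4)X 2/4
(5,5)O 1/2
(6,1)X 1/2
(6,2)O 0/3
(6,3)X 2/3
(6,4)X 2/3
(6,5)O 1/2
Sum over 28 students: 1/1 + 2/3 + 3/3 + 3/3 + 1/2 + 1/3 + 3/4 + 3/4 + 0/3 + 2/2 + 3/4 + 2/4 + 4/4 + 1/2 + 3/3 + 4/4 + 2/4 + 1/3 + 3/3 + 3/4 + 4/4 + 2/4 + 1/2 + 1/2 + 0/3 + 2/3 + 2/3 + 1/2 = 56/3; mean = 56/3 ÷ 28 = 2/3 = 0.666666… → 0.667.

0.667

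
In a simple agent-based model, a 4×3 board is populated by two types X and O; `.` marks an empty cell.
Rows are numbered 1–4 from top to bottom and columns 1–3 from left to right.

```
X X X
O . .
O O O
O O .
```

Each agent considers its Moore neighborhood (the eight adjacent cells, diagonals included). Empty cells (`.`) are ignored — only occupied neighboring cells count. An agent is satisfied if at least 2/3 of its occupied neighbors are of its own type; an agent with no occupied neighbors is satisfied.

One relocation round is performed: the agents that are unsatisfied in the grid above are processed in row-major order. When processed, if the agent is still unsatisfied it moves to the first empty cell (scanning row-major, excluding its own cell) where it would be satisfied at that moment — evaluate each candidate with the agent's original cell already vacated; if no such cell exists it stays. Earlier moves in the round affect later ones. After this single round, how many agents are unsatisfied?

Initially unsatisfied (in order): (1,1), (2,1).
  (1,1): no empty cell satisfies it; stays.
  (2,1) → (4,3).
Resulting grid:
X X X
. . .
O O O
O O O
All satisfied now.

0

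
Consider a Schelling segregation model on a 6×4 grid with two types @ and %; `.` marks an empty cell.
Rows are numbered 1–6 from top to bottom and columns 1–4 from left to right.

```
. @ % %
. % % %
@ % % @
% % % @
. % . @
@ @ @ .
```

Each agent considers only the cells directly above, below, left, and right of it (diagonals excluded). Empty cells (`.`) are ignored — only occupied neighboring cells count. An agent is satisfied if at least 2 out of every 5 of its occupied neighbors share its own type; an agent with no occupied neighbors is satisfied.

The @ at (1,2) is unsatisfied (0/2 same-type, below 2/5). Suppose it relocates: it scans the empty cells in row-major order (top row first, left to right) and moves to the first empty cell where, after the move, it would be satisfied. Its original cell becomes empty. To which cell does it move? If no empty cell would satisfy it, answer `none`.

Vacating (1,2). Empty cells in order:
  (1,1): 0/0 same-type → satisfied — stop here.

(1,1)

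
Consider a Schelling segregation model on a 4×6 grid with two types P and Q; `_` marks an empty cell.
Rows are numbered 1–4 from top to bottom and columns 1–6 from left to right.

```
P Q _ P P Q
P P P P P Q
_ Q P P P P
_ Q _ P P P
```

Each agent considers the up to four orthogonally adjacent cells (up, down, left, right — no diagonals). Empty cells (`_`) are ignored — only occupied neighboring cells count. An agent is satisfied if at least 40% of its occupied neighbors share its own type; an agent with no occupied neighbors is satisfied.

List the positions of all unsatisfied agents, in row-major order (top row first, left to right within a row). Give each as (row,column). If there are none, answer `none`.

Row 1: (1,1)P 1/2 ok · (1,2)Q 0/2 unhappy · (1,4)P 2/2 ok · (1,5)P 2/3 ok · (1,6)Q 1/2 ok
Row 2: (2,1)P 2/2 ok · (2,2)P 2/4 ok · (2,3)P 3/3 ok · (2,4)P 4/4 ok · (2,5)P 3/4 ok · (2,6)Q 1/3 unhappy
Row 3: (3,2)Q 1/3 unhappy · (3,3)P 2/3 ok · (3,4)P 4/4 ok · (3,5)P 4/4 ok · (3,6)P 2/3 ok
Row 4: (4,2)Q 1/1 ok · (4,4)P 2/2 ok · (4,5)P 3/3 ok · (4,6)P 2/2 ok

(1,2), (2,6), (3,2)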